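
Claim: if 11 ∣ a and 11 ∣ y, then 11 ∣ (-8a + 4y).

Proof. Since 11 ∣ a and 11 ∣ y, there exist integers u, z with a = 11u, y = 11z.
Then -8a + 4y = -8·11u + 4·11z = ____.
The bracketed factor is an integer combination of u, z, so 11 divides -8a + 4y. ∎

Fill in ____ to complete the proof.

Pull the common 11 out of every term: -8·11u + 4·11z = 11(-8u + 4z).
-8u + 4z is an integer, which exhibits the divisibility.

11(-8u + 4z)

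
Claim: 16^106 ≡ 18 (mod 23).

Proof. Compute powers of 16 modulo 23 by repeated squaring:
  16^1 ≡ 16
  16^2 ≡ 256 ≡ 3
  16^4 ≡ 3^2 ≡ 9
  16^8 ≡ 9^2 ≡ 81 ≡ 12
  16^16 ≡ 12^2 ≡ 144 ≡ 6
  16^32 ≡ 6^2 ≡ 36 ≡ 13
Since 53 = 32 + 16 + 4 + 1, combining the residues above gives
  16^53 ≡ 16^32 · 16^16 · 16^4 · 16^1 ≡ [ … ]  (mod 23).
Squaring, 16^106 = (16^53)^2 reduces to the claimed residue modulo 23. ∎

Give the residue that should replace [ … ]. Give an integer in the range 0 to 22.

8

Multiply the listed residues: 13 · 6 · 9 · 16 = 78 → 702 → 11232.
Reducing modulo 23: 11232 = 488·23 + 8, so 16^53 ≡ 8.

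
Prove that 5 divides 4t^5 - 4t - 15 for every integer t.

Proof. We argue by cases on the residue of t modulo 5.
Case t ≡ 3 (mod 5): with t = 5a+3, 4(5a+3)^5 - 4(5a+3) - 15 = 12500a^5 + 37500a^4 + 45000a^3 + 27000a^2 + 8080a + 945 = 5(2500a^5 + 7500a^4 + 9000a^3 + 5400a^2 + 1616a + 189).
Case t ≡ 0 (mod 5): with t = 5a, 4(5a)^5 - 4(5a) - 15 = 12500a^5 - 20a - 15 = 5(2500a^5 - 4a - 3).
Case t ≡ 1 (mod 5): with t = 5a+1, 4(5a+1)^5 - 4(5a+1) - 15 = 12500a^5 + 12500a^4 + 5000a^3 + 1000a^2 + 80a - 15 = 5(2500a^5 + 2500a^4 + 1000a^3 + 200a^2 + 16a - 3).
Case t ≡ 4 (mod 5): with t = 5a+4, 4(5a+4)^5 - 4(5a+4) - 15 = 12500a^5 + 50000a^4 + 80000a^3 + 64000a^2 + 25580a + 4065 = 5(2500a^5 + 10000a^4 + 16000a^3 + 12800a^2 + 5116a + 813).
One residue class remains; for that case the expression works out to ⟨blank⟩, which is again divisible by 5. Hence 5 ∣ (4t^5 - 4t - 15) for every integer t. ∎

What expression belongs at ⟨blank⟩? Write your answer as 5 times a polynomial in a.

The residues treated are {3, 0, 1, 4}, so the missing case is t ≡ 2 (mod 5); write t = 5a+2.
Then 4(5a+2)^5 - 4(5a+2) - 15 = 12500a^5 + 25000a^4 + 20000a^3 + 8000a^2 + 1580a + 105 = 5(2500a^5 + 5000a^4 + 4000a^3 + 1600a^2 + 316a + 21).

5(2500a^5 + 5000a^4 + 4000a^3 + 1600a^2 + 316a + 21)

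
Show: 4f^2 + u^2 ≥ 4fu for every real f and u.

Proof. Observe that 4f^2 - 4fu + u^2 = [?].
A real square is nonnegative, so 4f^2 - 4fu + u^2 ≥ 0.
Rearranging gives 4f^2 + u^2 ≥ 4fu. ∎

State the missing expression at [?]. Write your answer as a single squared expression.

(2f - u)^2

4f^2 - 4fu + u^2 is a perfect-square trinomial: the outer terms are (2f)^2 and (u)^2, and the cross term is -2·2f·u.
So 4f^2 - 4fu + u^2 = (2f - u)^2 ≥ 0.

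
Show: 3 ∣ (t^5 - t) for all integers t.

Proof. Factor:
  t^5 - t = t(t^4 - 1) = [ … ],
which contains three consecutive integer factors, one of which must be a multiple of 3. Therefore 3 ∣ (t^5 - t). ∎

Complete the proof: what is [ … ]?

t^4 - 1 = (t^2 - 1)(t^2 + 1), and t^2 - 1 = (t-1)(t+1).
So t(t^4 - 1) = (t - 1)t(t + 1)(t^2 + 1).

(t - 1)t(t + 1)(t^2 + 1)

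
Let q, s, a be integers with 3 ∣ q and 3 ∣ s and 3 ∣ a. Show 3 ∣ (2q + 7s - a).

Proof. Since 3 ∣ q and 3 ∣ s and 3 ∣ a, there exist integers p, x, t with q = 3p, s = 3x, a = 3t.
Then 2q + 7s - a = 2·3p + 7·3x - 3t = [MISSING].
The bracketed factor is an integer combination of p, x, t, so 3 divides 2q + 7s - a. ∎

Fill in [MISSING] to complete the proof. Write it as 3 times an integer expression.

Pull the common 3 out of every term: 2·3p + 7·3x - 3t = 3(2p - t + 7x).
2p - t + 7x is an integer, which exhibits the divisibility.

3(2p - t + 7x)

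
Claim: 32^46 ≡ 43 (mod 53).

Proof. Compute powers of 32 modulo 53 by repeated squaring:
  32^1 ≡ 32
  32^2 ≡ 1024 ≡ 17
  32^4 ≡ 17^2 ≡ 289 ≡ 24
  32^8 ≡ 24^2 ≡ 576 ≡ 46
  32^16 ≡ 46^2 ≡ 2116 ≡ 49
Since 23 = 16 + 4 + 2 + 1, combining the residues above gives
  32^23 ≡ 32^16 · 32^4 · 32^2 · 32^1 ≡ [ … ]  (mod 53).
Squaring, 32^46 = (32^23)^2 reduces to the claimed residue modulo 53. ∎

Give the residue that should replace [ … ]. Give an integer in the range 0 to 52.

Multiply the listed residues: 49 · 24 · 17 · 32 = 1176 → 19992 → 639744.
Reducing modulo 53: 639744 = 12070·53 + 34, so 32^23 ≡ 34.

34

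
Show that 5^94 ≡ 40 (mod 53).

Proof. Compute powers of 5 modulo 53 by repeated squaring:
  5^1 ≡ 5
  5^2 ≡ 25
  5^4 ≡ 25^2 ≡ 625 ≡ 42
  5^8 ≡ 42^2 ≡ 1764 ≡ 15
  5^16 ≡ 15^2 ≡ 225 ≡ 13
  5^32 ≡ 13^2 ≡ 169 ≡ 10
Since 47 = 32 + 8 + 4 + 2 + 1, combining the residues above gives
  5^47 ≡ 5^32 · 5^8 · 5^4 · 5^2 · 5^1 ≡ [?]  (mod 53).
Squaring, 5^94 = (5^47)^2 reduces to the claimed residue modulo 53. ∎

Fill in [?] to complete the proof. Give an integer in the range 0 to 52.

26

5^32 · 5^8 · 5^4 · 5^2 · 5^1 ≡ 10 · 15 · 42 · 25 · 5 = 787500.
787500 mod 53 = 26, so 5^47 ≡ 26 (mod 53).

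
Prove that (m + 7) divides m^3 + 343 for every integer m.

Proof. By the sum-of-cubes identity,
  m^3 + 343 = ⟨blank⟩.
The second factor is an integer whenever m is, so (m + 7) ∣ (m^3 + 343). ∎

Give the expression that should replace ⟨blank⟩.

(m + 7)(m^2 - 7m + 49)

a^3 + b^3 = (a + b)(a^2 - ab + b^2). With a = m, b = 7:
m^3 + 343 = (m + 7)(m^2 - 7m + 49).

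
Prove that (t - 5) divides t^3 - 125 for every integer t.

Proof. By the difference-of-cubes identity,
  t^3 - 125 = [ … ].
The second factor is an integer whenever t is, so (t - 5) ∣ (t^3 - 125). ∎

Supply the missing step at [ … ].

Polynomial division of t^3 - 125 by t - 5 leaves remainder 0 and quotient t^2 + 5t + 25.
Hence t^3 - 125 = (t - 5)(t^2 + 5t + 25).

(t - 5)(t^2 + 5t + 25)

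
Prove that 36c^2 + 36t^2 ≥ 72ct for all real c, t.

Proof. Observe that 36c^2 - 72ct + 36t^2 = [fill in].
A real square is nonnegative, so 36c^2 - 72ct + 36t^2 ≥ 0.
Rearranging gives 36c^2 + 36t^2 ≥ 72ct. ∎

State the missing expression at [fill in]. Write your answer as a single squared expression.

36c^2 - 72ct + 36t^2 is a perfect-square trinomial: the outer terms are (6c)^2 and (6t)^2, and the cross term is -2·6c·6t.
So 36c^2 - 72ct + 36t^2 = (6c - 6t)^2 ≥ 0.

(6c - 6t)^2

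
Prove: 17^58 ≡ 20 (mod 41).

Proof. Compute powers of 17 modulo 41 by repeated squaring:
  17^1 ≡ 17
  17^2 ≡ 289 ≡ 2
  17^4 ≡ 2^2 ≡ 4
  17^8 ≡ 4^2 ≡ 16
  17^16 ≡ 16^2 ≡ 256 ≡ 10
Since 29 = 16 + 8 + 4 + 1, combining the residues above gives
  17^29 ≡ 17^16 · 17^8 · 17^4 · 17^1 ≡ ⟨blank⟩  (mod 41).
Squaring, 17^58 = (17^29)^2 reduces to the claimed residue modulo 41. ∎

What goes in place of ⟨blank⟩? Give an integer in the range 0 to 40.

15

17^16 · 17^8 · 17^4 · 17^1 ≡ 10 · 16 · 4 · 17 = 10880.
10880 mod 41 = 15, so 17^29 ≡ 15 (mod 41).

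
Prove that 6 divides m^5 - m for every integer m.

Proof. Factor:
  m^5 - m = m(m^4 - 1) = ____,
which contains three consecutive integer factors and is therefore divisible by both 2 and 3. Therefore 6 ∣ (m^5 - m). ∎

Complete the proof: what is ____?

m^4 - 1 = (m^2 - 1)(m^2 + 1), and m^2 - 1 = (m-1)(m+1).
So m(m^4 - 1) = (m - 1)m(m + 1)(m^2 + 1).

(m - 1)m(m + 1)(m^2 + 1)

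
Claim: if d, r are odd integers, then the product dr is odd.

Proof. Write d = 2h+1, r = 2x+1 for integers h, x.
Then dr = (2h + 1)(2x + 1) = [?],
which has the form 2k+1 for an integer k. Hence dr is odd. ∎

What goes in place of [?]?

Expanding: (2h + 1)(2x + 1) = 4hx + 2h + 2x + 1.
Every term except the constant is even, so this is 2(2hx + h + x) + 1,
and 2hx + h + x ∈ ℤ gives the required form.

2(2hx + h + x) + 1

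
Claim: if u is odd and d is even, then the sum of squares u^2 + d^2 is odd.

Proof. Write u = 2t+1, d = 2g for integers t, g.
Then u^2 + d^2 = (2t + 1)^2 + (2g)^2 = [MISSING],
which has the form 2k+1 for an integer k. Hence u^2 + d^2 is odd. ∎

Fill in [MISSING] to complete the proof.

2(2g^2 + 2t^2 + 2t) + 1

(2t + 1)^2 + (2g)^2 = 4g^2 + 4t^2 + 4t + 1
= 2(2g^2 + 2t^2 + 2t) + 1.
Since 2g^2 + 2t^2 + 2t is an integer, the sum of squares is of the form 2k+1 for an integer k.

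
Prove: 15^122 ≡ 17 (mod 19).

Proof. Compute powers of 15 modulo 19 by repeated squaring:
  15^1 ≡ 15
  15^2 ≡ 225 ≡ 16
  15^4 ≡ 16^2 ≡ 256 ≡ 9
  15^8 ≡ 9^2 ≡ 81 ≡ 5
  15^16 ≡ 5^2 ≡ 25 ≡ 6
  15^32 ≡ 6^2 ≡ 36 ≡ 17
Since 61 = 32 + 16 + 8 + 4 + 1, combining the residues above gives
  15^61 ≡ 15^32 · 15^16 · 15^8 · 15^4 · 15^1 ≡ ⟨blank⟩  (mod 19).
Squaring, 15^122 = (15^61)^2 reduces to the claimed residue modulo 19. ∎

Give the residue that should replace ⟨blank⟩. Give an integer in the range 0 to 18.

13

Multiply the listed residues: 17 · 6 · 5 · 9 · 15 = 102 → 510 → 4590 → 68850.
Reducing modulo 19: 68850 = 3623·19 + 13, so 15^61 ≡ 13.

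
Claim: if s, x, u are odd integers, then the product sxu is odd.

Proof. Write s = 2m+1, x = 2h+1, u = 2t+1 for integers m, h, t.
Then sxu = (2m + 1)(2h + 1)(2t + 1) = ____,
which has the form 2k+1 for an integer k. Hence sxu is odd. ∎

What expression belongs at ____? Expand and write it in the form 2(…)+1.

(2m + 1)(2h + 1)(2t + 1) = 8hmt + 4hm + 4ht + 2h + 4mt + 2m + 2t + 1
= 2(4hmt + 2hm + 2ht + h + 2mt + m + t) + 1.
Since 4hmt + 2hm + 2ht + h + 2mt + m + t is an integer, the product is of the form 2k+1 for an integer k.

2(4hmt + 2hm + 2ht + h + 2mt + m + t) + 1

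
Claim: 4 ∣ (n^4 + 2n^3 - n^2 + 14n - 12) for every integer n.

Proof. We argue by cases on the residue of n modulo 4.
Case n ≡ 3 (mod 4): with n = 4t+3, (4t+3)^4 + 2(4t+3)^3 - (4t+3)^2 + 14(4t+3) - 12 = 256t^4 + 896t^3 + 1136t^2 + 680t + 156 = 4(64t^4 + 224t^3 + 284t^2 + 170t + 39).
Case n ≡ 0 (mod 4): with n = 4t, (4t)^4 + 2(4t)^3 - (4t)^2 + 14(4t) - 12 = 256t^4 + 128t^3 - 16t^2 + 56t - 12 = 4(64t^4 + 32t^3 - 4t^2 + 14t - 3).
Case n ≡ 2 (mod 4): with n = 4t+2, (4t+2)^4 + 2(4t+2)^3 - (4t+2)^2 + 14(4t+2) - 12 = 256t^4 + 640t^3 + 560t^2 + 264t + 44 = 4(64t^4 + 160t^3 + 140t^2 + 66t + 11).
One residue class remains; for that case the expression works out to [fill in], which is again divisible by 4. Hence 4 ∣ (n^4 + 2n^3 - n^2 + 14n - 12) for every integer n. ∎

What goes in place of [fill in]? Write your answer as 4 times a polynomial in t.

4(64t^4 + 96t^3 + 44t^2 + 22t + 1)

The residues treated are {3, 0, 2}, so the missing case is n ≡ 1 (mod 4); write n = 4t+1.
Then (4t+1)^4 + 2(4t+1)^3 - (4t+1)^2 + 14(4t+1) - 12 = 256t^4 + 384t^3 + 176t^2 + 88t + 4 = 4(64t^4 + 96t^3 + 44t^2 + 22t + 1).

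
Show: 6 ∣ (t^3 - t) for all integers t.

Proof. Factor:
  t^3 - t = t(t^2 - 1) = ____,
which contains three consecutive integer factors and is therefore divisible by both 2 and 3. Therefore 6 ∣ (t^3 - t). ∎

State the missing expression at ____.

(t - 1)t(t + 1)

t(t^2 - 1) = t(t - 1)(t + 1) = (t - 1)t(t + 1).
These three factors are consecutive integers, so their product is divisible by 6.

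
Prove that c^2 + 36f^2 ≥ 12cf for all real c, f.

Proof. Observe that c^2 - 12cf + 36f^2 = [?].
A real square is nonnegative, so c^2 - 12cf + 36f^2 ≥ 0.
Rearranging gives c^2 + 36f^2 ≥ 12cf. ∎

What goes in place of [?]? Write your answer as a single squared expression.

The leading and trailing coefficients are 1^2 and 6^2, and 12 = 2·1·6, so the trinomial is (c - 6f)^2.
Hence c^2 - 12cf + 36f^2 ≥ 0.

(c - 6f)^2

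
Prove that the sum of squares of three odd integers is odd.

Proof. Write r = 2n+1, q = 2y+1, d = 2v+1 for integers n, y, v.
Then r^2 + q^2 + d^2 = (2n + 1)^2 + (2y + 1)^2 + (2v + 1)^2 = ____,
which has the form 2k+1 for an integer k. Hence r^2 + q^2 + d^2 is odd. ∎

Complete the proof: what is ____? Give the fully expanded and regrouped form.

(2n + 1)^2 + (2y + 1)^2 + (2v + 1)^2 = 4n^2 + 4n + 4v^2 + 4v + 4y^2 + 4y + 3
= 2(2n^2 + 2n + 2v^2 + 2v + 2y^2 + 2y + 1) + 1.
Since 2n^2 + 2n + 2v^2 + 2v + 2y^2 + 2y + 1 is an integer, the sum of squares is of the form 2k+1 for an integer k.

2(2n^2 + 2n + 2v^2 + 2v + 2y^2 + 2y + 1) + 1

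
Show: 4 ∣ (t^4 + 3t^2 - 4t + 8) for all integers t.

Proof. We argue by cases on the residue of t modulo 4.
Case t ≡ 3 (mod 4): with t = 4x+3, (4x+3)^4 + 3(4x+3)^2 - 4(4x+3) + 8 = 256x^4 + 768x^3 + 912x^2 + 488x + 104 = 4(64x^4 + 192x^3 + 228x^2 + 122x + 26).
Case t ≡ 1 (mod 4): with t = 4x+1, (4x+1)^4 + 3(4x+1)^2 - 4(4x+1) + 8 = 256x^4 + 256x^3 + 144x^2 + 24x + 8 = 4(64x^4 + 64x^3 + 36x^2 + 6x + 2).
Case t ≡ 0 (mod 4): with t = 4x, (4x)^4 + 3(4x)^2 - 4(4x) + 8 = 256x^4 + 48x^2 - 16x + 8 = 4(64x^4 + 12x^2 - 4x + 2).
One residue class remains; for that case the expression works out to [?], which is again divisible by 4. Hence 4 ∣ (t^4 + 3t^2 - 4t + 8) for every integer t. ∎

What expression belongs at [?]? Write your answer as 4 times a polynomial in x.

The residues treated are {3, 1, 0}, so the missing case is t ≡ 2 (mod 4); write t = 4x+2.
Then (4x+2)^4 + 3(4x+2)^2 - 4(4x+2) + 8 = 256x^4 + 512x^3 + 432x^2 + 160x + 28 = 4(64x^4 + 128x^3 + 108x^2 + 40x + 7).

4(64x^4 + 128x^3 + 108x^2 + 40x + 7)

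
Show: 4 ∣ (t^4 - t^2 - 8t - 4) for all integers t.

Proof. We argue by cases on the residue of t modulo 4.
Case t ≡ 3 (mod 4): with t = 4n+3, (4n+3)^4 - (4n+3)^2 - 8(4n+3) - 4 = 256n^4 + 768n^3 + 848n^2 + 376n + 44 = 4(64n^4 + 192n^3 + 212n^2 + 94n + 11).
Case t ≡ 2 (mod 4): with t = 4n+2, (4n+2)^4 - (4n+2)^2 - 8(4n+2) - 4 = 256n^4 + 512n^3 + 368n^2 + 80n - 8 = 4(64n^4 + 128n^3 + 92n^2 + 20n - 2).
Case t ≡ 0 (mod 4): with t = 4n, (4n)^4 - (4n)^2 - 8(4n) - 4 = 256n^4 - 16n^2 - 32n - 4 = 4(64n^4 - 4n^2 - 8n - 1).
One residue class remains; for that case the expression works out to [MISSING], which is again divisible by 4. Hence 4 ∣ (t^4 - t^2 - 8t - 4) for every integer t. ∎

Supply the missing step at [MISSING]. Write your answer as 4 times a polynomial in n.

The residues treated are {3, 2, 0}, so the missing case is t ≡ 1 (mod 4); write t = 4n+1.
Then (4n+1)^4 - (4n+1)^2 - 8(4n+1) - 4 = 256n^4 + 256n^3 + 80n^2 - 24n - 12 = 4(64n^4 + 64n^3 + 20n^2 - 6n - 3).

4(64n^4 + 64n^3 + 20n^2 - 6n - 3)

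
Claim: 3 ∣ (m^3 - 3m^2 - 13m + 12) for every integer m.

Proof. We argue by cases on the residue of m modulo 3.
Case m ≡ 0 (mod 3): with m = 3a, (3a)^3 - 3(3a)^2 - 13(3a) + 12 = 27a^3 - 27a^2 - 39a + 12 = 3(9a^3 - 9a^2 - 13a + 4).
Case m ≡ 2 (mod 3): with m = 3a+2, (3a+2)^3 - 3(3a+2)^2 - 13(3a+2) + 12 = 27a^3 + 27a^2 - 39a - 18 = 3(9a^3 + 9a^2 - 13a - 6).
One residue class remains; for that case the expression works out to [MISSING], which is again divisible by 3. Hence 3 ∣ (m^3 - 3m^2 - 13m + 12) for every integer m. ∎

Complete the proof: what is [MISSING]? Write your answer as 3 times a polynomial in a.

3(9a^3 - 16a - 1)

The residues treated are {0, 2}, so the missing case is m ≡ 1 (mod 3); write m = 3a+1.
Then (3a+1)^3 - 3(3a+1)^2 - 13(3a+1) + 12 = 27a^3 - 48a - 3 = 3(9a^3 - 16a - 1).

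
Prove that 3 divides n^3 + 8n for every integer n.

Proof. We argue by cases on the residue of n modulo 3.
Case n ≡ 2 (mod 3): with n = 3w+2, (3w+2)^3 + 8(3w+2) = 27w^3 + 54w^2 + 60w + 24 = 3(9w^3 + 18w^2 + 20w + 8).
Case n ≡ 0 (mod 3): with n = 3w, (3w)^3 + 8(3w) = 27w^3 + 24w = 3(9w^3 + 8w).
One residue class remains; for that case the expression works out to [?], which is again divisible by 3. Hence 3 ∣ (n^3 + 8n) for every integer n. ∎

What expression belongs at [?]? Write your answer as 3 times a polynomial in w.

Only n ≡ 1 (mod 3) is unaccounted for. Put n = 3w+1:
(3w+1)^3 + 8(3w+1) expands to 27w^3 + 27w^2 + 33w + 9,
and factoring out 3 leaves 3(9w^3 + 9w^2 + 11w + 3).

3(9w^3 + 9w^2 + 11w + 3)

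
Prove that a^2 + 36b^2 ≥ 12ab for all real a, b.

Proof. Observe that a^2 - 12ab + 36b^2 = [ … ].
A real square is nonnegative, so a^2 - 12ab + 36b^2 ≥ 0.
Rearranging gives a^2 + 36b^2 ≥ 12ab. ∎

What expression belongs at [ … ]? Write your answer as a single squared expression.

a^2 - 12ab + 36b^2 is a perfect-square trinomial: the outer terms are (a)^2 and (6b)^2, and the cross term is -2·a·6b.
So a^2 - 12ab + 36b^2 = (a - 6b)^2 ≥ 0.

(a - 6b)^2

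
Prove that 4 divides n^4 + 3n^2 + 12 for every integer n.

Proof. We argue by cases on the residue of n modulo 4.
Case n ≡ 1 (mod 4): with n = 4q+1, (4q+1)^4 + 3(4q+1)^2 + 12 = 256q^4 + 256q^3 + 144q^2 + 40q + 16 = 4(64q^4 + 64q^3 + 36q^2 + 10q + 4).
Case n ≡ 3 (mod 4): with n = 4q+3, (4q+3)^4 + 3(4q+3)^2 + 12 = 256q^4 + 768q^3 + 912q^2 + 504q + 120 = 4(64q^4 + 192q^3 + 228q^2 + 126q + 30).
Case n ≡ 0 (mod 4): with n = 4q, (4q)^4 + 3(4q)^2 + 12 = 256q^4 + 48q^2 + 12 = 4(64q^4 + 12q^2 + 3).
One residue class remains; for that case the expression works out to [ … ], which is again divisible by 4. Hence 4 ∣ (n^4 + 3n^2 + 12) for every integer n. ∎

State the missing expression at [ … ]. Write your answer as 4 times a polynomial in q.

Only n ≡ 2 (mod 4) is unaccounted for. Put n = 4q+2:
(4q+2)^4 + 3(4q+2)^2 + 12 expands to 256q^4 + 512q^3 + 432q^2 + 176q + 40,
and factoring out 4 leaves 4(64q^4 + 128q^3 + 108q^2 + 44q + 10).

4(64q^4 + 128q^3 + 108q^2 + 44q + 10)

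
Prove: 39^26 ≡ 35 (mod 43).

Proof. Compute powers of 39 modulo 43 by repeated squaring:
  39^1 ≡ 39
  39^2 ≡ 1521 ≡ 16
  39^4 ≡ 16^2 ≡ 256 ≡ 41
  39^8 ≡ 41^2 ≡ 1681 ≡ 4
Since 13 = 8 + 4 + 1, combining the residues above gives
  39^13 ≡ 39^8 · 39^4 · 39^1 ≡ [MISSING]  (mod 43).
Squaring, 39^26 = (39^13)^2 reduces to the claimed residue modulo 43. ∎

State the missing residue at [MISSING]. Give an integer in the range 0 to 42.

32

Multiply the listed residues: 4 · 41 · 39 = 164 → 6396.
Reducing modulo 43: 6396 = 148·43 + 32, so 39^13 ≡ 32.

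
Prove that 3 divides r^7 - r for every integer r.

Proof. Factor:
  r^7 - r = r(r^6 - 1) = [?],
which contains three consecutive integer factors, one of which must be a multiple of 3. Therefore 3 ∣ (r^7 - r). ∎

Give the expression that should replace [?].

(r - 1)r(r + 1)(r^4 + r^2 + 1)

r^6 - 1 = (r^2 - 1)(r^4 + r^2 + 1), and r^2 - 1 = (r-1)(r+1).
So r(r^6 - 1) = (r - 1)r(r + 1)(r^4 + r^2 + 1).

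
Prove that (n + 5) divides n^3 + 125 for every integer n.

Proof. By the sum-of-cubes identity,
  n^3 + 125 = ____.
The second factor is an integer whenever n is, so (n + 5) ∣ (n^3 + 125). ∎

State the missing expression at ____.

Polynomial division of n^3 + 125 by n + 5 leaves remainder 0 and quotient n^2 - 5n + 25.
Hence n^3 + 125 = (n + 5)(n^2 - 5n + 25).

(n + 5)(n^2 - 5n + 25)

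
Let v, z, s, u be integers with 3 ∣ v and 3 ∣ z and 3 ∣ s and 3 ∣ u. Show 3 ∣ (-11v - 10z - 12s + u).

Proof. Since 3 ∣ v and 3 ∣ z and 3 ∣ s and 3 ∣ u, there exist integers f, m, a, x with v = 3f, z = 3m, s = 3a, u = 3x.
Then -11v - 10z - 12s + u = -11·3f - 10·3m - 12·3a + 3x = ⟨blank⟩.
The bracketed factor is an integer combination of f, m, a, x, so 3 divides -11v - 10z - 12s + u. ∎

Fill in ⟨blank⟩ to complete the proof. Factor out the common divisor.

3(-12a - 11f - 10m + x)

Each term has a factor of 3: -11·3f - 10·3m - 12·3a + 3x = 3·(-12a - 11f - 10m + x).
Since -12a - 11f - 10m + x is an integer, 3 ∣ (-11v - 10z - 12s + u).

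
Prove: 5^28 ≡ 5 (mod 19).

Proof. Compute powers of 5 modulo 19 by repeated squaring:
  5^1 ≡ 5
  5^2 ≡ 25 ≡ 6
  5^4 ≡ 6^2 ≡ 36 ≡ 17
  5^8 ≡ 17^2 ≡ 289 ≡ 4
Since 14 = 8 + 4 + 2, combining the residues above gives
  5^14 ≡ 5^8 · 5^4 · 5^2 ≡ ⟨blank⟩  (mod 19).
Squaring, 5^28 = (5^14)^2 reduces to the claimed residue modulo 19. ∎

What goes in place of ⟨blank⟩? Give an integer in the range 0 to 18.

5^8 · 5^4 · 5^2 ≡ 4 · 17 · 6 = 408.
408 mod 19 = 9, so 5^14 ≡ 9 (mod 19).

9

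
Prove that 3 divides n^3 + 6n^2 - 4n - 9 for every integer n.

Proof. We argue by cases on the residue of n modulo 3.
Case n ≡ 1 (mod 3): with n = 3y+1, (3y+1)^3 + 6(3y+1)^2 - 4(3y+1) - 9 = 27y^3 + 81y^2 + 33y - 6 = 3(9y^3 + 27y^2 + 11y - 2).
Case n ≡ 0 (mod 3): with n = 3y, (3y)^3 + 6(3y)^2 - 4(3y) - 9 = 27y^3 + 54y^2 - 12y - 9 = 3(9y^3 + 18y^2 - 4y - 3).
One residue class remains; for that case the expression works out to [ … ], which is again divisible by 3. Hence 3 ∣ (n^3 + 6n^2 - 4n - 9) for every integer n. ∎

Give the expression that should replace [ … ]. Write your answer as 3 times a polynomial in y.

The residues treated are {1, 0}, so the missing case is n ≡ 2 (mod 3); write n = 3y+2.
Then (3y+2)^3 + 6(3y+2)^2 - 4(3y+2) - 9 = 27y^3 + 108y^2 + 96y + 15 = 3(9y^3 + 36y^2 + 32y + 5).

3(9y^3 + 36y^2 + 32y + 5)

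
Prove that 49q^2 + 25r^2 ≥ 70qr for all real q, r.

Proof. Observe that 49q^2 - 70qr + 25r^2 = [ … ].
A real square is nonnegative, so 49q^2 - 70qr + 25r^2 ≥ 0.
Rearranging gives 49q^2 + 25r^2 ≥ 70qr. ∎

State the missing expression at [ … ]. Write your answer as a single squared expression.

The leading and trailing coefficients are 7^2 and 5^2, and 70 = 2·7·5, so the trinomial is (7q - 5r)^2.
Hence 49q^2 - 70qr + 25r^2 ≥ 0.

(7q - 5r)^2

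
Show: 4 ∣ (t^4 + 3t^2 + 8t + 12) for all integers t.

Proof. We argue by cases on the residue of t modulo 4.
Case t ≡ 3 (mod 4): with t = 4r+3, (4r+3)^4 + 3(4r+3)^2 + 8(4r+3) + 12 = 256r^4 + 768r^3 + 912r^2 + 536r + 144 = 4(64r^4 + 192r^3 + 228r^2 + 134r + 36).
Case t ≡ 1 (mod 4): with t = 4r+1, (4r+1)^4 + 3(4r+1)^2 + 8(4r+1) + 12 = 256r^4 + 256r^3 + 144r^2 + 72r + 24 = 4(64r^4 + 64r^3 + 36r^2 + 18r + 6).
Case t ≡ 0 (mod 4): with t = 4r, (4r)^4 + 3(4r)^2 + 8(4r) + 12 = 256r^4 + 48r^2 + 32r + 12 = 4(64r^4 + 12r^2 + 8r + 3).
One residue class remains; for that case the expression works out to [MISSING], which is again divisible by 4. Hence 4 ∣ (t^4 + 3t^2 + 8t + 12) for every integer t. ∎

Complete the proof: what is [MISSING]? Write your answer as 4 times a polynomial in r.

4(64r^4 + 128r^3 + 108r^2 + 52r + 14)

The residues treated are {3, 1, 0}, so the missing case is t ≡ 2 (mod 4); write t = 4r+2.
Then (4r+2)^4 + 3(4r+2)^2 + 8(4r+2) + 12 = 256r^4 + 512r^3 + 432r^2 + 208r + 56 = 4(64r^4 + 128r^3 + 108r^2 + 52r + 14).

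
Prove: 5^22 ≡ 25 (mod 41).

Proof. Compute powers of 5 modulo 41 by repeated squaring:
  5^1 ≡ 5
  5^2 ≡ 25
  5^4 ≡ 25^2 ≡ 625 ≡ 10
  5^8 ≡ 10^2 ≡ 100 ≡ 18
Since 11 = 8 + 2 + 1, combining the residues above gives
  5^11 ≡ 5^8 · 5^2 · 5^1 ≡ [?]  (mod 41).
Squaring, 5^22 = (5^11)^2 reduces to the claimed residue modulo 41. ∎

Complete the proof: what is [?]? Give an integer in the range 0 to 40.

Multiply the listed residues: 18 · 25 · 5 = 450 → 2250.
Reducing modulo 41: 2250 = 54·41 + 36, so 5^11 ≡ 36.

36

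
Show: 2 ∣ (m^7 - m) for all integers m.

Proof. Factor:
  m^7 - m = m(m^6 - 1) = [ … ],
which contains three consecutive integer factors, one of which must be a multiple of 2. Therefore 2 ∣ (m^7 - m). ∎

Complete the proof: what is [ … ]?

m^6 - 1 = (m^2 - 1)(m^4 + m^2 + 1), and m^2 - 1 = (m-1)(m+1).
So m(m^6 - 1) = (m - 1)m(m + 1)(m^4 + m^2 + 1).

(m - 1)m(m + 1)(m^4 + m^2 + 1)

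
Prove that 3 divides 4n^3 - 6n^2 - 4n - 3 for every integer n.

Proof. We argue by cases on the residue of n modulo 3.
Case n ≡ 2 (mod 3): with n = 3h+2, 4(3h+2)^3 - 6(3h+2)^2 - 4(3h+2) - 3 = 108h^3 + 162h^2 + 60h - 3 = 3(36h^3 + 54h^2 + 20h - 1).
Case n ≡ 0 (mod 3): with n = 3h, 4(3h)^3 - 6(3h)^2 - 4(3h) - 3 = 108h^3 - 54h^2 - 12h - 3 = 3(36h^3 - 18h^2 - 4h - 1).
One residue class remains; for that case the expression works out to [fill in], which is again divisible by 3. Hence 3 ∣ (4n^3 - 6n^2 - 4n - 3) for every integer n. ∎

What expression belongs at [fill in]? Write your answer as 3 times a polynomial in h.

Only n ≡ 1 (mod 3) is unaccounted for. Put n = 3h+1:
4(3h+1)^3 - 6(3h+1)^2 - 4(3h+1) - 3 expands to 108h^3 + 54h^2 - 12h - 9,
and factoring out 3 leaves 3(36h^3 + 18h^2 - 4h - 3).

3(36h^3 + 18h^2 - 4h - 3)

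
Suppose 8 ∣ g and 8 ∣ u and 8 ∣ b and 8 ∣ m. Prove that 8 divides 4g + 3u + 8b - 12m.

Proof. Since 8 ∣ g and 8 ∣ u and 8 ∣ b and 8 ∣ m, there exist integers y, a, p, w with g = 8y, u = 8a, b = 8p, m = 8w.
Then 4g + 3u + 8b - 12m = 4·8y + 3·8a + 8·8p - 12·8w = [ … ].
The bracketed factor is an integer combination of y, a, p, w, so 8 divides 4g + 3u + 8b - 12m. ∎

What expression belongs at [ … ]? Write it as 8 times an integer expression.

8(3a + 8p - 12w + 4y)

Each term has a factor of 8: 4·8y + 3·8a + 8·8p - 12·8w = 8·(3a + 8p - 12w + 4y).
Since 3a + 8p - 12w + 4y is an integer, 8 ∣ (4g + 3u + 8b - 12m).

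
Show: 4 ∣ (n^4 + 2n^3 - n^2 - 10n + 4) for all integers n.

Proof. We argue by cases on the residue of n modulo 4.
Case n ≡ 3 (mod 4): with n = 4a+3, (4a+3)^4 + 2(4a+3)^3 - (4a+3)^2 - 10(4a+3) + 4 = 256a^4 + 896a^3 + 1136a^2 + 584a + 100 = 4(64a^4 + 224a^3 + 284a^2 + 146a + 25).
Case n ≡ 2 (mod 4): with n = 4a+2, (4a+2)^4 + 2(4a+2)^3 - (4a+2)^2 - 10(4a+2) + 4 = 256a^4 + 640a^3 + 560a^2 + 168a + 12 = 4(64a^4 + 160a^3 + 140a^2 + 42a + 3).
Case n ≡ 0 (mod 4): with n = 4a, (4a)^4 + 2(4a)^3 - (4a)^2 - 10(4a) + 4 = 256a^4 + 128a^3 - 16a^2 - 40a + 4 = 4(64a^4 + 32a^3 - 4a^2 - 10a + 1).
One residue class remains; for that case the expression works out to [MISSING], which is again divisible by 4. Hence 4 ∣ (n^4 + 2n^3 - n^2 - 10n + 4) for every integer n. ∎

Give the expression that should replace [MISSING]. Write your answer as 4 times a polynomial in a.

4(64a^4 + 96a^3 + 44a^2 - 2a - 1)

Only n ≡ 1 (mod 4) is unaccounted for. Put n = 4a+1:
(4a+1)^4 + 2(4a+1)^3 - (4a+1)^2 - 10(4a+1) + 4 expands to 256a^4 + 384a^3 + 176a^2 - 8a - 4,
and factoring out 4 leaves 4(64a^4 + 96a^3 + 44a^2 - 2a - 1).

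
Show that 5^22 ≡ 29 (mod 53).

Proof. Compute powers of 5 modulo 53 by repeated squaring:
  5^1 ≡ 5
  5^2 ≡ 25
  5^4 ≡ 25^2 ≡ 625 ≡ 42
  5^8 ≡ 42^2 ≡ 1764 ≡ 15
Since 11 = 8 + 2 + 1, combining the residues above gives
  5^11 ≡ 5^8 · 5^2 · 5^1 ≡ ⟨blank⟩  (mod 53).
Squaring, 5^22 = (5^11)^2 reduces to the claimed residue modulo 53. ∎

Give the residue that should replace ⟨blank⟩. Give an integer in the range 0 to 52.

Multiply the listed residues: 15 · 25 · 5 = 375 → 1875.
Reducing modulo 53: 1875 = 35·53 + 20, so 5^11 ≡ 20.

20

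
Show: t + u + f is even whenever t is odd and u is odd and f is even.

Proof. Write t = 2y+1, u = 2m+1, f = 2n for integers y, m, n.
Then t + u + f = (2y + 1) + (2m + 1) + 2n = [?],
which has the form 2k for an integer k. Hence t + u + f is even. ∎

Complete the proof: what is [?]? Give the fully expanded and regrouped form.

(2y + 1) + (2m + 1) + 2n = 2m + 2n + 2y + 2
= 2(m + n + y + 1).
Since m + n + y + 1 is an integer, the sum is of the form 2k for an integer k.

2(m + n + y + 1)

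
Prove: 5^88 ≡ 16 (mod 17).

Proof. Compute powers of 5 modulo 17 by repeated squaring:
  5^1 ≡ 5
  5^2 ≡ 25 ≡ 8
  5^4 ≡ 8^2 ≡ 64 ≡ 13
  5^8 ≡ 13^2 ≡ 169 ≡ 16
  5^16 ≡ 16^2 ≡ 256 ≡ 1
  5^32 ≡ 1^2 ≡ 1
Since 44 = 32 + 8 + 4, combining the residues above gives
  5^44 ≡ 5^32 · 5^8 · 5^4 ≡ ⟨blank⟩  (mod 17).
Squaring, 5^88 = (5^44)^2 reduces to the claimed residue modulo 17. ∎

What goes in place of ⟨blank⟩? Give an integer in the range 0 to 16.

4

Multiply the listed residues: 1 · 16 · 13 = 16 → 208.
Reducing modulo 17: 208 = 12·17 + 4, so 5^44 ≡ 4.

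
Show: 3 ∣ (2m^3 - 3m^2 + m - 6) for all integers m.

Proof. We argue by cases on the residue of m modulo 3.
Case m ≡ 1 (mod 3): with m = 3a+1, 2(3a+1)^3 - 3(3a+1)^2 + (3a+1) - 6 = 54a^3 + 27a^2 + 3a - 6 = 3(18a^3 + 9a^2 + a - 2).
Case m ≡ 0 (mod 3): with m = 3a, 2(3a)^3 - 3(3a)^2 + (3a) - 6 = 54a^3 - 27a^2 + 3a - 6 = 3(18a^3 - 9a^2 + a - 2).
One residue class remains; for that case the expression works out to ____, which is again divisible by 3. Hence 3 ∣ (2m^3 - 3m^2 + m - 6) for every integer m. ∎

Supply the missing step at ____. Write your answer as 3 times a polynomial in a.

3(18a^3 + 27a^2 + 13a)

Only m ≡ 2 (mod 3) is unaccounted for. Put m = 3a+2:
2(3a+2)^3 - 3(3a+2)^2 + (3a+2) - 6 expands to 54a^3 + 81a^2 + 39a,
and factoring out 3 leaves 3(18a^3 + 27a^2 + 13a).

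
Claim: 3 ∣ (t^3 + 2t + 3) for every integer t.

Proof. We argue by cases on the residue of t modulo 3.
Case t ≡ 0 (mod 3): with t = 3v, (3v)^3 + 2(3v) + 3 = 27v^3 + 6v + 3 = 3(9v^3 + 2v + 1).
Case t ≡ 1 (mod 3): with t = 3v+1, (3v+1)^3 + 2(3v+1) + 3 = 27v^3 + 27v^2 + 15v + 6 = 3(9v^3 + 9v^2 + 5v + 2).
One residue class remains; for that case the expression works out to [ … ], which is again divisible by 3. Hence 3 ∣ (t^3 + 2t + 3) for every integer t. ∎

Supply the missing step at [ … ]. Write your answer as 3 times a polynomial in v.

3(9v^3 + 18v^2 + 14v + 5)

The residues treated are {0, 1}, so the missing case is t ≡ 2 (mod 3); write t = 3v+2.
Then (3v+2)^3 + 2(3v+2) + 3 = 27v^3 + 54v^2 + 42v + 15 = 3(9v^3 + 18v^2 + 14v + 5).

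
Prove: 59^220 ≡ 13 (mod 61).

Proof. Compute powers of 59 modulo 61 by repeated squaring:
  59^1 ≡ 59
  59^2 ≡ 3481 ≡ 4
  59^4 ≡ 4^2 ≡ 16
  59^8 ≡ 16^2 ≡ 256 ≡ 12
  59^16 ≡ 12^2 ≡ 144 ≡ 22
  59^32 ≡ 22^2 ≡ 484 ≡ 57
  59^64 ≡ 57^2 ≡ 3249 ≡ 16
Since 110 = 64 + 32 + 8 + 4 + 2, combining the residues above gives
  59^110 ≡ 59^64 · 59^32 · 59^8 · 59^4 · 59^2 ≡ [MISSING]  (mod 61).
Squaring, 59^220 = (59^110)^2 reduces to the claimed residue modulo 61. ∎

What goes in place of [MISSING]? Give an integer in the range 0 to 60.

14

59^64 · 59^32 · 59^8 · 59^4 · 59^2 ≡ 16 · 57 · 12 · 16 · 4 = 700416.
700416 mod 61 = 14, so 59^110 ≡ 14 (mod 61).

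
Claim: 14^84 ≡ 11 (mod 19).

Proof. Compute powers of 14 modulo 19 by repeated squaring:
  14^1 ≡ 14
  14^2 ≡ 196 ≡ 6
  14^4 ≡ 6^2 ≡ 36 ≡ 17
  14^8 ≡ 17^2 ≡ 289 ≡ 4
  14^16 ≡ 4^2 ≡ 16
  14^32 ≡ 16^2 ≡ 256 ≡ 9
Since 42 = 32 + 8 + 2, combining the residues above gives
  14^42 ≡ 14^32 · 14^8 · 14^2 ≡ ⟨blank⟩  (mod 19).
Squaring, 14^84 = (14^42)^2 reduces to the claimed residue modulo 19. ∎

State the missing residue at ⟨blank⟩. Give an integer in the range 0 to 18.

Multiply the listed residues: 9 · 4 · 6 = 36 → 216.
Reducing modulo 19: 216 = 11·19 + 7, so 14^42 ≡ 7.

7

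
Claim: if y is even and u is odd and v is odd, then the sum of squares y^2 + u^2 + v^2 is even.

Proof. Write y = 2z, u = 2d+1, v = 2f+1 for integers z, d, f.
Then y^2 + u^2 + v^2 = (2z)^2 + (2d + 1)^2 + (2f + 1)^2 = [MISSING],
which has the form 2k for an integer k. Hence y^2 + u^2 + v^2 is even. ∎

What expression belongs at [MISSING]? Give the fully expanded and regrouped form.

2(2d^2 + 2d + 2f^2 + 2f + 2z^2 + 1)

Expanding: (2z)^2 + (2d + 1)^2 + (2f + 1)^2 = 4d^2 + 4d + 4f^2 + 4f + 4z^2 + 2.
Every term is even; pulling out the factor of 2 gives 2(2d^2 + 2d + 2f^2 + 2f + 2z^2 + 1).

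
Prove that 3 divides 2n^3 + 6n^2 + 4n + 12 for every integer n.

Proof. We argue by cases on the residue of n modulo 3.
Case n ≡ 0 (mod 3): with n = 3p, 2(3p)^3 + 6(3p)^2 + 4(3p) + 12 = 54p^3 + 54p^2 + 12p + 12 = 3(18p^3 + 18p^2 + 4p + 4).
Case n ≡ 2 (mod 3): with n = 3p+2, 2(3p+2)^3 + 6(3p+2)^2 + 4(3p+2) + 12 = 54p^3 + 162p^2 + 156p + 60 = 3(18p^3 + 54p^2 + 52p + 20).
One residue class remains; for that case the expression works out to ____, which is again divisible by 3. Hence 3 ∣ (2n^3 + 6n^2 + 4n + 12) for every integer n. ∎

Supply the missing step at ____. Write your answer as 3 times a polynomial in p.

Only n ≡ 1 (mod 3) is unaccounted for. Put n = 3p+1:
2(3p+1)^3 + 6(3p+1)^2 + 4(3p+1) + 12 expands to 54p^3 + 108p^2 + 66p + 24,
and factoring out 3 leaves 3(18p^3 + 36p^2 + 22p + 8).

3(18p^3 + 36p^2 + 22p + 8)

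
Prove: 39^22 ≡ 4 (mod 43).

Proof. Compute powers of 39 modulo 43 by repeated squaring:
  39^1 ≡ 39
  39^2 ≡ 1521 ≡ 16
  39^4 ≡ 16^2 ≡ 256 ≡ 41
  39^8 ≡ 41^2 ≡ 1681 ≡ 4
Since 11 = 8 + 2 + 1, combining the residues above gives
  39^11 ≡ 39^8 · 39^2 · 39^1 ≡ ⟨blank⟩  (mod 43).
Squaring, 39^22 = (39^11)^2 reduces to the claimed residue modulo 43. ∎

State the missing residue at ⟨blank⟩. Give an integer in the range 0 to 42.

2

39^8 · 39^2 · 39^1 ≡ 4 · 16 · 39 = 2496.
2496 mod 43 = 2, so 39^11 ≡ 2 (mod 43).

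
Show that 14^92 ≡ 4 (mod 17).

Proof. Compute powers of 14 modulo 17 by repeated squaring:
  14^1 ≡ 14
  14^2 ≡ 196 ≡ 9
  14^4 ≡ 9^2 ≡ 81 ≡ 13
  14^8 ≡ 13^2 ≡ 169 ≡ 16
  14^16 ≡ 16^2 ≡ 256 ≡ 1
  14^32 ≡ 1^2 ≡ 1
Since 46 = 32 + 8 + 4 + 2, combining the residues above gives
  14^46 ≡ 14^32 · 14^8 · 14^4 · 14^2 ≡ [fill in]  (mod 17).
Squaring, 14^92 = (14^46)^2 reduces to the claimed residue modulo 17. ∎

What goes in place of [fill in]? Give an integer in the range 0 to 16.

2

Multiply the listed residues: 1 · 16 · 13 · 9 = 16 → 208 → 1872.
Reducing modulo 17: 1872 = 110·17 + 2, so 14^46 ≡ 2.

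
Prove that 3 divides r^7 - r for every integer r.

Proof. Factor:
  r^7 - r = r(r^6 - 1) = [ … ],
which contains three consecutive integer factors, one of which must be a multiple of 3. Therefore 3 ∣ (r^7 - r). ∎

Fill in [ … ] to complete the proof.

(r - 1)r(r + 1)(r^4 + r^2 + 1)

r^6 - 1 = (r^2 - 1)(r^4 + r^2 + 1), and r^2 - 1 = (r-1)(r+1).
So r(r^6 - 1) = (r - 1)r(r + 1)(r^4 + r^2 + 1).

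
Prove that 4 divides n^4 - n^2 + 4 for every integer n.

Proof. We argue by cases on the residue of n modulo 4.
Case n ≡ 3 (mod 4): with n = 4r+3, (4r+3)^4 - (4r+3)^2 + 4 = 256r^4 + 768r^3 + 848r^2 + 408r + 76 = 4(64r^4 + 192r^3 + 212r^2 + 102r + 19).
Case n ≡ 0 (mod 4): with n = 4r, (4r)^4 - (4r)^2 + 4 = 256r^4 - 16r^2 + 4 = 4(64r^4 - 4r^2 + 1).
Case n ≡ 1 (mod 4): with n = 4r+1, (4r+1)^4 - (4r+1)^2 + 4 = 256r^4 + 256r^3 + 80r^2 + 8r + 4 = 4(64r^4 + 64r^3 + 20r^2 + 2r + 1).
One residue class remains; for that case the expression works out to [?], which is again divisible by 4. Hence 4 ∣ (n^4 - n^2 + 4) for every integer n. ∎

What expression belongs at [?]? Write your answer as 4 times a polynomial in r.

The residues treated are {3, 0, 1}, so the missing case is n ≡ 2 (mod 4); write n = 4r+2.
Then (4r+2)^4 - (4r+2)^2 + 4 = 256r^4 + 512r^3 + 368r^2 + 112r + 16 = 4(64r^4 + 128r^3 + 92r^2 + 28r + 4).

4(64r^4 + 128r^3 + 92r^2 + 28r + 4)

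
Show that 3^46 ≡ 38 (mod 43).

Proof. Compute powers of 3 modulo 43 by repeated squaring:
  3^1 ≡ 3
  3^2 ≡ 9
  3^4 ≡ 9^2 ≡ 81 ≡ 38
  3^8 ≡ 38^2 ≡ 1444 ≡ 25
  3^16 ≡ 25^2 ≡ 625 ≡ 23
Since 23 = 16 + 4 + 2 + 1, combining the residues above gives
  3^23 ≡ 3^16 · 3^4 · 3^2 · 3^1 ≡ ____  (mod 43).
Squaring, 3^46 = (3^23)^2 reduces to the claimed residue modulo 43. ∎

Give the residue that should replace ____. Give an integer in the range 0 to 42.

3^16 · 3^4 · 3^2 · 3^1 ≡ 23 · 38 · 9 · 3 = 23598.
23598 mod 43 = 34, so 3^23 ≡ 34 (mod 43).

34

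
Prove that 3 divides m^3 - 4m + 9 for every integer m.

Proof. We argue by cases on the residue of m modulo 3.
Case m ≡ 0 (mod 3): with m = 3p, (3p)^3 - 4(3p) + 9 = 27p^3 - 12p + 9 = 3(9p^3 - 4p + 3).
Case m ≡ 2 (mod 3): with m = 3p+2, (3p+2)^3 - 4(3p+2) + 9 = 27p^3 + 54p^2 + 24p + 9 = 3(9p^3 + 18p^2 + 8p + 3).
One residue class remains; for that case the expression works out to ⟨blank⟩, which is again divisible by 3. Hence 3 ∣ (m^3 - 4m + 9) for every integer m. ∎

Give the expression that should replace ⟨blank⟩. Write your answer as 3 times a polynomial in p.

Only m ≡ 1 (mod 3) is unaccounted for. Put m = 3p+1:
(3p+1)^3 - 4(3p+1) + 9 expands to 27p^3 + 27p^2 - 3p + 6,
and factoring out 3 leaves 3(9p^3 + 9p^2 - p + 2).

3(9p^3 + 9p^2 - p + 2)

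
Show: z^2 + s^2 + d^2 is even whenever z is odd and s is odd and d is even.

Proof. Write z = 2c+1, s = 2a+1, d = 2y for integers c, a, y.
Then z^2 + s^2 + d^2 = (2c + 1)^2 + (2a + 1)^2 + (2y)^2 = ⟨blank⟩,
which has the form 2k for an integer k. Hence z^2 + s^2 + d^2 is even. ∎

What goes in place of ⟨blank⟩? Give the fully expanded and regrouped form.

2(2a^2 + 2a + 2c^2 + 2c + 2y^2 + 1)

(2c + 1)^2 + (2a + 1)^2 + (2y)^2 = 4a^2 + 4a + 4c^2 + 4c + 4y^2 + 2
= 2(2a^2 + 2a + 2c^2 + 2c + 2y^2 + 1).
Since 2a^2 + 2a + 2c^2 + 2c + 2y^2 + 1 is an integer, the sum of squares is of the form 2k for an integer k.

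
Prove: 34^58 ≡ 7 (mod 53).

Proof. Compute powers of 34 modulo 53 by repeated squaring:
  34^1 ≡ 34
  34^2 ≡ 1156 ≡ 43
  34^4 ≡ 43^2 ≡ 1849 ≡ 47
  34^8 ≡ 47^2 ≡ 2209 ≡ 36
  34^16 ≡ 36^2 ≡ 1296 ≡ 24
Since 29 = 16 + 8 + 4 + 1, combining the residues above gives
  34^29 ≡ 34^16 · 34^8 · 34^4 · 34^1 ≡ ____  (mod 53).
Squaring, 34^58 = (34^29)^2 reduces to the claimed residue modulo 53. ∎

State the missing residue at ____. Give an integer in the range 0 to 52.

Multiply the listed residues: 24 · 36 · 47 · 34 = 864 → 40608 → 1380672.
Reducing modulo 53: 1380672 = 26050·53 + 22, so 34^29 ≡ 22.

22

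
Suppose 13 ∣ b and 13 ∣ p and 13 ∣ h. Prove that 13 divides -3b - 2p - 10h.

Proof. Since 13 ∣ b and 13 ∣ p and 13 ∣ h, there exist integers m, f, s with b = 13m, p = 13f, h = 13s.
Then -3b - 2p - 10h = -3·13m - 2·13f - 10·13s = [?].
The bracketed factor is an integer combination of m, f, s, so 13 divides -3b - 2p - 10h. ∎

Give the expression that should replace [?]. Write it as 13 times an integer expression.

Each term has a factor of 13: -3·13m - 2·13f - 10·13s = 13·(-2f - 3m - 10s).
Since -2f - 3m - 10s is an integer, 13 ∣ (-3b - 2p - 10h).

13(-2f - 3m - 10s)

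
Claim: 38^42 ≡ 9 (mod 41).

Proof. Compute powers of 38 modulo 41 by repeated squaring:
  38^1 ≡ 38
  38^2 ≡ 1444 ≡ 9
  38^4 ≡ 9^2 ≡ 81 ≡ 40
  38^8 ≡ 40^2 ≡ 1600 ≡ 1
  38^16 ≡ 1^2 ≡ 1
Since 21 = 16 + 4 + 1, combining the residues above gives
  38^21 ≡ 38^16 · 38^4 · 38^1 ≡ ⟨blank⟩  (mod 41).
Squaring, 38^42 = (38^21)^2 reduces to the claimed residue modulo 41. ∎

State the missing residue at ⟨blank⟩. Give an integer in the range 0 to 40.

Multiply the listed residues: 1 · 40 · 38 = 40 → 1520.
Reducing modulo 41: 1520 = 37·41 + 3, so 38^21 ≡ 3.

3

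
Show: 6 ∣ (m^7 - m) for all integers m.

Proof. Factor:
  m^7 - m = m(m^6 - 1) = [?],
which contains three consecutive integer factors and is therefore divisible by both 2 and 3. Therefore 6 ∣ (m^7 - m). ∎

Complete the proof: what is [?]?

(m - 1)m(m + 1)(m^4 + m^2 + 1)

m^6 - 1 = (m^2 - 1)(m^4 + m^2 + 1), and m^2 - 1 = (m-1)(m+1).
So m(m^6 - 1) = (m - 1)m(m + 1)(m^4 + m^2 + 1).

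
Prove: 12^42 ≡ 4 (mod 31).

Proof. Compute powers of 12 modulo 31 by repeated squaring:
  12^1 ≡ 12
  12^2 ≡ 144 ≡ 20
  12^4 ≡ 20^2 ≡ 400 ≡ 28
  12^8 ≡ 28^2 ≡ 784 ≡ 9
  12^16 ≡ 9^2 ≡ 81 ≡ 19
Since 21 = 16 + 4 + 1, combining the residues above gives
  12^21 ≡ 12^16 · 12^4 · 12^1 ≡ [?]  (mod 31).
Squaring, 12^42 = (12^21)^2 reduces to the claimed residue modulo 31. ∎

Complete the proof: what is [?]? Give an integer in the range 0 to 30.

12^16 · 12^4 · 12^1 ≡ 19 · 28 · 12 = 6384.
6384 mod 31 = 29, so 12^21 ≡ 29 (mod 31).

29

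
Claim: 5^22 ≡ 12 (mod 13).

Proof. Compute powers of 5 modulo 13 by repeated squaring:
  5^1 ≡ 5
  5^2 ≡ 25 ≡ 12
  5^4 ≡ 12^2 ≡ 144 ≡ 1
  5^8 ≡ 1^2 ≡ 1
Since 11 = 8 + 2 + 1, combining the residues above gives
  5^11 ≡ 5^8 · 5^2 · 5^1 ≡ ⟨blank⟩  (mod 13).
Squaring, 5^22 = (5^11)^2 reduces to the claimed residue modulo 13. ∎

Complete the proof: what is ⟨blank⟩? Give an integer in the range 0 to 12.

8

5^8 · 5^2 · 5^1 ≡ 1 · 12 · 5 = 60.
60 mod 13 = 8, so 5^11 ≡ 8 (mod 13).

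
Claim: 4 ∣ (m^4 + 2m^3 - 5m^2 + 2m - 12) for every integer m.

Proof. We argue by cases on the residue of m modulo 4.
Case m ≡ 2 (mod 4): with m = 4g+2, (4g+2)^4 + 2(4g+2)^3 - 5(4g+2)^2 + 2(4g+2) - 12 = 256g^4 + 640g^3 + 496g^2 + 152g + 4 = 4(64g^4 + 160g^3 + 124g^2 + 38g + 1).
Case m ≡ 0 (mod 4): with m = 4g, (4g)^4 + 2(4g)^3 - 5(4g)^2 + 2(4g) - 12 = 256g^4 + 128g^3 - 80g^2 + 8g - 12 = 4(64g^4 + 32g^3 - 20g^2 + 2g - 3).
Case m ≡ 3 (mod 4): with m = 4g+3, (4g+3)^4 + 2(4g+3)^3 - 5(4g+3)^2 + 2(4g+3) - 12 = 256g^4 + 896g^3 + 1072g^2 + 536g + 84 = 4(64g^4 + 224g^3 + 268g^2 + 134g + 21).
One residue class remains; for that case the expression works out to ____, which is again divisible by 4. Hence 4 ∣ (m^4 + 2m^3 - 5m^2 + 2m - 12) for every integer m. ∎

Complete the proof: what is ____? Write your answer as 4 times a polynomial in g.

4(64g^4 + 96g^3 + 28g^2 + 2g - 3)

The residues treated are {2, 0, 3}, so the missing case is m ≡ 1 (mod 4); write m = 4g+1.
Then (4g+1)^4 + 2(4g+1)^3 - 5(4g+1)^2 + 2(4g+1) - 12 = 256g^4 + 384g^3 + 112g^2 + 8g - 12 = 4(64g^4 + 96g^3 + 28g^2 + 2g - 3).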